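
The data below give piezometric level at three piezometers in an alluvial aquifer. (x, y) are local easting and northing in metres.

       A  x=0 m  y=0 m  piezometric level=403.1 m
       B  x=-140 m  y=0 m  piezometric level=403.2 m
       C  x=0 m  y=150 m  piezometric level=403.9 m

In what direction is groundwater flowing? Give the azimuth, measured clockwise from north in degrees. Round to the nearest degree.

∂h/∂x = (403.2 − 403.1) / (-140 − 0) = -0.0007143
∂h/∂y = (403.9 − 403.1) / (150 − 0) = +0.005333
Flow direction (−∇h) has components (+0.0007143 E, -0.005333 N).
Azimuth = atan2(E, N) = atan2(+0.0007143, -0.005333) = 172.4° ≈ 172°.

172°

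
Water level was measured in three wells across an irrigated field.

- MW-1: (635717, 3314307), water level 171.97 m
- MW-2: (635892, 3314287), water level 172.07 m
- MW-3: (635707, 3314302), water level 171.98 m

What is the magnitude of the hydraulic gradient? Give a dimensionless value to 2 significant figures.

With h = a·x + b·y + c and MW-1 as origin, the differences give:
  175·a + (-20)·b = +0.10
  (-10)·a + (-5)·b = +0.01
Eliminate b (×(-5) and ×(-20), subtract): -1075·a = -0.300 → a = ∂h/∂x = +0.0002791
Back-substitute: b = ∂h/∂y = -0.002558.
|∇h| = √(0.0002791² + -0.002558²) = 0.002573

0.0026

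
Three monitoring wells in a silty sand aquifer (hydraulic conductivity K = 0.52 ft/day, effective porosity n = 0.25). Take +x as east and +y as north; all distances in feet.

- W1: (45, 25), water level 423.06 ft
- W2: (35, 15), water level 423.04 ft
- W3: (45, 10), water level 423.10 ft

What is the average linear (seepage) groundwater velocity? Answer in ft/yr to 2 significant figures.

4.1 ft/yr

With h = a·x + b·y + c and W1 as origin, the differences give:
  (-10)·a + (-10)·b = -0.02
  0·a + (-15)·b = +0.04
Eliminate b (×(-15) and ×(-10), subtract): 150·a = 0.700 → a = ∂h/∂x = +0.004667
Back-substitute: b = ∂h/∂y = -0.002667.
|∇h| = √(0.004667² + -0.002667²) = 0.005375
Seepage velocity v = K·i/n = 0.52 × 0.005375 / 0.25 = 0.01118 ft/day = 4.083 ft/yr.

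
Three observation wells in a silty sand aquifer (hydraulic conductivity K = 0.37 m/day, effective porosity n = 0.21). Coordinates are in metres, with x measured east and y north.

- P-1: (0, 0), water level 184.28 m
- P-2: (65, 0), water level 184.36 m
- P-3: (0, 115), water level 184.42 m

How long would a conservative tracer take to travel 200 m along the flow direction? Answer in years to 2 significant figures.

180 years

∂h/∂x = (184.36 − 184.28) / (65 − 0) = +0.001231
∂h/∂y = (184.42 − 184.28) / (115 − 0) = +0.001217
|∇h| = √(0.001231² + 0.001217²) = 0.001731
Seepage velocity v = K·i/n = 0.37 × 0.001731 / 0.21 = 0.00305 m/day.
t = 200 / 0.00305 = 6.557e+04 days = 180 years.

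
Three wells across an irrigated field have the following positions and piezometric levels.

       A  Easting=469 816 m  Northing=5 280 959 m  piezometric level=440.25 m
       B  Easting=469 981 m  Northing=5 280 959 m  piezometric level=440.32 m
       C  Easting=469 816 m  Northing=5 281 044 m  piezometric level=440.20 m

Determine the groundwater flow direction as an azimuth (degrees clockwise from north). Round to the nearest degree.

∂h/∂x = (440.32 − 440.25) / (469981 − 469816) = +0.0004242
∂h/∂y = (440.20 − 440.25) / (5281044 − 5280959) = -0.0005882
Flow direction (−∇h) has components (-0.0004242 E, +0.0005882 N).
Azimuth = atan2(E, N) = atan2(-0.0004242, +0.0005882) = 324.2° ≈ 324°.

324°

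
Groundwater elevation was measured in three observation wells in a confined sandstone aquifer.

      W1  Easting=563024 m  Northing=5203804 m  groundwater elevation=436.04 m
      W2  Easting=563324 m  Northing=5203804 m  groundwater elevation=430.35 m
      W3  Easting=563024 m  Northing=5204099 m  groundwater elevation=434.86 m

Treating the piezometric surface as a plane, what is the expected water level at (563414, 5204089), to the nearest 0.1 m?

427.5 m

∂h/∂x = (430.35 − 436.04) / (563324 − 563024) = -0.01897
∂h/∂y = (434.86 − 436.04) / (5204099 − 5203804) = -0.004000
h(563414, 5204089) = 436.04 + (-0.01897)·(390) + (-0.004000)·(285) = 436.04 -7.397 -1.140 = 427.503 m.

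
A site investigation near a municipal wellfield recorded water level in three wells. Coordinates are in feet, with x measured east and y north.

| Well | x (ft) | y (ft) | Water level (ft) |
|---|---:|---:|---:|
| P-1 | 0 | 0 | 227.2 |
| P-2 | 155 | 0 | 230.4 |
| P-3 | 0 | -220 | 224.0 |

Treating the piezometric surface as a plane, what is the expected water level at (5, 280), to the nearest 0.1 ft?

∂h/∂x = (230.4 − 227.2) / (155 − 0) = +0.02065
∂h/∂y = (224.0 − 227.2) / (-220 − 0) = +0.01455
h(5, 280) = 227.2 + (+0.02065)·(5) + (+0.01455)·(280) = 227.2 +0.103 +4.073 = 231.376 ft.

231.4 ft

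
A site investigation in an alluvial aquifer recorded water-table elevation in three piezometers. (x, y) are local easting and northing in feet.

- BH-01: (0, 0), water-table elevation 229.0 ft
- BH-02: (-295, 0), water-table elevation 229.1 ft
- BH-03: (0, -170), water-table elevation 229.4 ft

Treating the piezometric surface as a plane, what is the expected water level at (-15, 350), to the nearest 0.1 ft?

∂h/∂x = (229.1 − 229.0) / (-295 − 0) = -0.0003390
∂h/∂y = (229.4 − 229.0) / (-170 − 0) = -0.002353
h(-15, 350) = 229.0 + (-0.0003390)·(-15) + (-0.002353)·(350) = 229.0 +0.005 -0.824 = 228.182 ft.

228.2 ft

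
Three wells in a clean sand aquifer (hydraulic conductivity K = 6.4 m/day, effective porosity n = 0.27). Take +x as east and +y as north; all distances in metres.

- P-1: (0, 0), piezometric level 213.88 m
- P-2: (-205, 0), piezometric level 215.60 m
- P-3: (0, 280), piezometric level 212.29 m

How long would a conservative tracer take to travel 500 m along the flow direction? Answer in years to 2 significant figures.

5.7 years

∂h/∂x = (215.60 − 213.88) / (-205 − 0) = -0.008390
∂h/∂y = (212.29 − 213.88) / (280 − 0) = -0.005679
|∇h| = √(-0.008390² + -0.005679²) = 0.01013
Seepage velocity v = K·i/n = 6.4 × 0.01013 / 0.27 = 0.2401 m/day.
t = 500 / 0.2401 = 2082 days = 5.7 years.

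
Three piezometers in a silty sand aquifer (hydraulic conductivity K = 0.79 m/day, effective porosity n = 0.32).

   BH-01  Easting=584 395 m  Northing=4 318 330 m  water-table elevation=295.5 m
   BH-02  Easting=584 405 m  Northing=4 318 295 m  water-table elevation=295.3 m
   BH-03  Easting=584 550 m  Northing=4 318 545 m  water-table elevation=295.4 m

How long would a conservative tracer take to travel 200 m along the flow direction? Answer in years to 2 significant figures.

30 years

With h = a·x + b·y + c and BH-01 as origin, the differences give:
  10·a + (-35)·b = -0.2
  155·a + 215·b = -0.1
Eliminate b (×215 and ×(-35), subtract): 7575·a = -46.50 → a = ∂h/∂x = -0.006139
Back-substitute: b = ∂h/∂y = +0.003960.
|∇h| = √(-0.006139² + 0.003960²) = 0.007305
Seepage velocity v = K·i/n = 0.79 × 0.007305 / 0.32 = 0.01803 m/day.
t = 200 / 0.01803 = 1.109e+04 days = 30.4 years.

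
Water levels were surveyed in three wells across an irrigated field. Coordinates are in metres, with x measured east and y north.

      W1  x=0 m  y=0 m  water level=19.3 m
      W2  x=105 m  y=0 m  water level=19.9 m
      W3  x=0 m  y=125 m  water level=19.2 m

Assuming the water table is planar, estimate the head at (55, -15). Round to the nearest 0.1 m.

19.6 m

∂h/∂x = (19.9 − 19.3) / (105 − 0) = +0.005714
∂h/∂y = (19.2 − 19.3) / (125 − 0) = -0.0008000
h(55, -15) = 19.3 + (+0.005714)·(55) + (-0.0008000)·(-15) = 19.3 +0.314 +0.012 = 19.626 m.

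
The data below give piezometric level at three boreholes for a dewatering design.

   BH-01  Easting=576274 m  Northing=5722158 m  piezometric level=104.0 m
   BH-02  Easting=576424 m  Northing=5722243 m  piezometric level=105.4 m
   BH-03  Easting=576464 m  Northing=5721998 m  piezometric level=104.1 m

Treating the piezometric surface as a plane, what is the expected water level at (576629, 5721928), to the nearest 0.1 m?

Taking BH-01 as reference: BH-02−BH-01 = (150, 85, +1.4); BH-03−BH-01 = (190, -160, +0.1).
Solve a·Δx + b·Δy = Δh: det = 150·(-160) − 190·85 = -40150.
∂h/∂x = [(+1.4)·(-160) − (+0.1)·85] / -40150 = +0.005791
∂h/∂y = [150·(+0.1) − 190·(+1.4)] / -40150 = +0.006252
h(576629, 5721928) = 104.0 + (+0.005791)·(355) + (+0.006252)·(-230) = 104.0 +2.056 -1.438 = 104.618 m.

104.6 m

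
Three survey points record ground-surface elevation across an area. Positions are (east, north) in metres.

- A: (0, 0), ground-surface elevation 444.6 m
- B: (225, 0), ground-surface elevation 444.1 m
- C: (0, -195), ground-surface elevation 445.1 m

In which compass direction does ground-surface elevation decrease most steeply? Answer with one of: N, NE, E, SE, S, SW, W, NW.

∂z/∂x = (444.1 − 444.6) / (225 − 0) = -0.002222
∂z/∂y = (445.1 − 444.6) / (-195 − 0) = -0.002564
Steepest decrease is along −∇f = (+0.002222 E, +0.002564 N) → northeast.

NE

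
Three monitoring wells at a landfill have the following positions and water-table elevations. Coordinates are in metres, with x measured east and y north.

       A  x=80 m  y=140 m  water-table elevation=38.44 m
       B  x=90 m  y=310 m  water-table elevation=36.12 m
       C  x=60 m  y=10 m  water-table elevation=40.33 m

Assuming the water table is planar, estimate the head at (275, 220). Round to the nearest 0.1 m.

Three-point gradient (reference A): Δ to B = (10, 170, -2.32), Δ to C = (-20, -130, +1.89).
∂h/∂x = -0.009381, ∂h/∂y = -0.01310 (det = 2100).
h(275, 220) = 38.44 + (-0.009381)·(195) + (-0.01310)·(80) = 38.44 -1.829 -1.048 = 35.563 m.

35.6 m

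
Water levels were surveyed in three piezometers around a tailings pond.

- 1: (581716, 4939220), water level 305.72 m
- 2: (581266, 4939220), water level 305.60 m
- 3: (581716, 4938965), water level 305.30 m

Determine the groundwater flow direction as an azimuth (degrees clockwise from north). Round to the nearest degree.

189°

∂h/∂x = (305.60 − 305.72) / (581266 − 581716) = +0.0002667
∂h/∂y = (305.30 − 305.72) / (4938965 − 4939220) = +0.001647
Flow direction (−∇h) has components (-0.0002667 E, -0.001647 N).
Azimuth = atan2(E, N) = atan2(-0.0002667, -0.001647) = 189.2° ≈ 189°.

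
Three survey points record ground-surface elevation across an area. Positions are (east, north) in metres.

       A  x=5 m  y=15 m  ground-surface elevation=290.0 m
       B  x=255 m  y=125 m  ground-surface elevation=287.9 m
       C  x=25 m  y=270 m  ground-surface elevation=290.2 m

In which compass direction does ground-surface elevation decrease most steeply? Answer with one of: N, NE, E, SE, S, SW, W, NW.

Differences from A: to B (Δx, Δy, Δh) = (250, 110, -2.1); to C = (20, 255, +0.2).
Determinant of the coordinate differences = 250·255 − 20·110 = 61550.
∂z/∂x = [(-2.1)·255 − (+0.2)·110] / 61550 = -0.009058
∂z/∂y = [250·(+0.2) − 20·(-2.1)] / 61550 = +0.001495
Steepest decrease is along −∇f = (+0.009058 E, -0.001495 N) → east.

E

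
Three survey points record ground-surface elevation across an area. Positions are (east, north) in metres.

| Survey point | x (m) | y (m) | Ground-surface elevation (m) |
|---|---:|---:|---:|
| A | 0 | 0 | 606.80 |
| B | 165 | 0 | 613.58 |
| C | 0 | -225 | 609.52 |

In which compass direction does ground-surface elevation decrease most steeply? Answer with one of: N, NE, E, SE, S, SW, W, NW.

∂z/∂x = (613.58 − 606.80) / (165 − 0) = +0.04109
∂z/∂y = (609.52 − 606.80) / (-225 − 0) = -0.01209
Steepest decrease is along −∇f = (-0.04109 E, +0.01209 N) → west.

W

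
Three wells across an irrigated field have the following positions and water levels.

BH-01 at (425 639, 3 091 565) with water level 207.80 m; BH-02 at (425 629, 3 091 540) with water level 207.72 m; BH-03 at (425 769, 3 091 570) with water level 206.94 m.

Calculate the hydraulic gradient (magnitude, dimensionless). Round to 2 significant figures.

0.0091

Taking BH-01 as reference: BH-02−BH-01 = (-10, -25, -0.08); BH-03−BH-01 = (130, 5, -0.86).
Determinant of the coordinate differences = (-10)·5 − 130·(-25) = 3200.
∂h/∂x = [(-0.08)·5 − (-0.86)·(-25)] / 3200 = -0.006844
∂h/∂y = [(-10)·(-0.86) − 130·(-0.08)] / 3200 = +0.005938
|∇h| = √(-0.006844² + 0.005938²) = 0.009061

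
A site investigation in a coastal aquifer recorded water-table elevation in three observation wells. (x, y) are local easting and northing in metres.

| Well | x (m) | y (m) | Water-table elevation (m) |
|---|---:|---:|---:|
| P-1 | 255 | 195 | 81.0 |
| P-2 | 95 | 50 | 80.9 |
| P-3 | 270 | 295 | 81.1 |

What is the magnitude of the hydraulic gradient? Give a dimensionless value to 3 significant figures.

Three-point gradient (reference P-1): Δ to P-2 = (-160, -145, -0.1), Δ to P-3 = (15, 100, +0.1).
∂h/∂x = -0.0003255, ∂h/∂y = +0.001049 (det = -13825).
|∇h| = √(-0.0003255² + 0.001049²) = 0.001098

0.00110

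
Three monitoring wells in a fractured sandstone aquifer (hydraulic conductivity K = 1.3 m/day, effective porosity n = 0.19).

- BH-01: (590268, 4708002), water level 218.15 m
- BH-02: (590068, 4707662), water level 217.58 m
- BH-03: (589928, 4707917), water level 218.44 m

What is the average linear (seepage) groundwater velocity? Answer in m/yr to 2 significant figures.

7.4 m/yr

Differences from BH-01: to BH-02 (Δx, Δy, Δh) = (-200, -340, -0.57); to BH-03 = (-340, -85, +0.29).
Solve a·Δx + b·Δy = Δh: det = (-200)·(-85) − (-340)·(-340) = -98600.
∂h/∂x = [(-0.57)·(-85) − (+0.29)·(-340)] / -98600 = -0.001491
∂h/∂y = [(-200)·(+0.29) − (-340)·(-0.57)] / -98600 = +0.002554
|∇h| = √(-0.001491² + 0.002554²) = 0.002957
Seepage velocity v = K·i/n = 1.3 × 0.002957 / 0.19 = 0.02023 m/day = 7.389 m/yr.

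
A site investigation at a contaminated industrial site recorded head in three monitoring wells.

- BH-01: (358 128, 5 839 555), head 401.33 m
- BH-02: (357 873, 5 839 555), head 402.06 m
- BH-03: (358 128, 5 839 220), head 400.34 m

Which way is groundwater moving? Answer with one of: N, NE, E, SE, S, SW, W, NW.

SE

∂h/∂x = (402.06 − 401.33) / (357873 − 358128) = -0.002863
∂h/∂y = (400.34 − 401.33) / (5839220 − 5839555) = +0.002955
Flow = −∇h = (+0.002863 east, -0.002955 north), which points southeast.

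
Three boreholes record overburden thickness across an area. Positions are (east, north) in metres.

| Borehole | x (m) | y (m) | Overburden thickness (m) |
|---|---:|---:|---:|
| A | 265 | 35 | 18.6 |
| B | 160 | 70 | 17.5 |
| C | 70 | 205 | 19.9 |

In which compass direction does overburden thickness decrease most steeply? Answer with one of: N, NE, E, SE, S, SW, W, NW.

SW

With d = a·x + b·y + c and A as origin, the differences give:
  (-105)·a + 35·b = -1.1
  (-195)·a + 170·b = +1.3
Eliminate b (×170 and ×35, subtract): -11025·a = -232.50 → a = ∂d/∂x = +0.02109
Back-substitute: b = ∂d/∂y = +0.03184.
Steepest decrease is along −∇f = (-0.02109 E, -0.03184 N) → southwest.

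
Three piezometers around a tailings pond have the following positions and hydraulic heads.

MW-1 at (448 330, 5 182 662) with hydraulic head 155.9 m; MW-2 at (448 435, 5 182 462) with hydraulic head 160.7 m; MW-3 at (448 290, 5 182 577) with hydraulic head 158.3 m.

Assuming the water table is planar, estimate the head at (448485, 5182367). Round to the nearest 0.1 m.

With h = a·x + b·y + c and MW-1 as origin, the differences give:
  105·a + (-200)·b = +4.8
  (-40)·a + (-85)·b = +2.4
Eliminate b (×(-85) and ×(-200), subtract): -16925·a = 72.00 → a = ∂h/∂x = -0.004254
Back-substitute: b = ∂h/∂y = -0.02623.
h(448485, 5182367) = 155.9 + (-0.004254)·(155) + (-0.02623)·(-295) = 155.9 -0.659 +7.739 = 162.979 m.

163.0 m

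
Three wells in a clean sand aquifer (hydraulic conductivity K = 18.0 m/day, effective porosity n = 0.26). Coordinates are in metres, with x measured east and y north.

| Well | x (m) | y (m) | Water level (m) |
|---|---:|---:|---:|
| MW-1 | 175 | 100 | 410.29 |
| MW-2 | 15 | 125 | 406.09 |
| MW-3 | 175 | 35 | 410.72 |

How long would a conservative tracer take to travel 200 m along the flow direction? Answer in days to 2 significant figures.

110 days

Taking MW-1 as reference: MW-2−MW-1 = (-160, 25, -4.20); MW-3−MW-1 = (0, -65, +0.43).
Determinant of the coordinate differences = (-160)·(-65) − 0·25 = 10400.
∂h/∂x = [(-4.20)·(-65) − (+0.43)·25] / 10400 = +0.02522
∂h/∂y = [(-160)·(+0.43) − 0·(-4.20)] / 10400 = -0.006615
|∇h| = √(0.02522² + -0.006615²) = 0.02607
Seepage velocity v = K·i/n = 18.0 × 0.02607 / 0.26 = 1.805 m/day.
t = 200 / 1.805 = 110.8 days.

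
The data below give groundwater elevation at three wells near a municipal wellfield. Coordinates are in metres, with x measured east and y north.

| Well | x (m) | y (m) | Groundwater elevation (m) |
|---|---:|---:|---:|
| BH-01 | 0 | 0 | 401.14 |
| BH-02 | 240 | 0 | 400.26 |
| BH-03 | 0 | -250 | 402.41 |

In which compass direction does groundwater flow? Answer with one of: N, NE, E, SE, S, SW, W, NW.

∂h/∂x = (400.26 − 401.14) / (240 − 0) = -0.003667
∂h/∂y = (402.41 − 401.14) / (-250 − 0) = -0.005080
Flow = −∇h = (+0.003667 east, +0.005080 north), which points northeast.

NE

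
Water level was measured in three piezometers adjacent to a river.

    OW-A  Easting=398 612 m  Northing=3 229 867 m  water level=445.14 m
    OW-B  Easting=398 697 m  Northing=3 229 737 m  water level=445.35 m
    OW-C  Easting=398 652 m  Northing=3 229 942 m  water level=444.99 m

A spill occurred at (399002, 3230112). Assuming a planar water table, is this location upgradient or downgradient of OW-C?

downgradient

With h = a·x + b·y + c and OW-A as origin, the differences give:
  85·a + (-130)·b = +0.21
  40·a + 75·b = -0.15
Eliminate b (×75 and ×(-130), subtract): 11575·a = -3.750 → a = ∂h/∂x = -0.0003240
Back-substitute: b = ∂h/∂y = -0.001827.
Head at (399002, 3230112) = 445.14 + (-0.0003240)·(390) + (-0.001827)·(245) = 444.57 m.
That is lower than the 444.99 m at OW-C, so the point is downgradient.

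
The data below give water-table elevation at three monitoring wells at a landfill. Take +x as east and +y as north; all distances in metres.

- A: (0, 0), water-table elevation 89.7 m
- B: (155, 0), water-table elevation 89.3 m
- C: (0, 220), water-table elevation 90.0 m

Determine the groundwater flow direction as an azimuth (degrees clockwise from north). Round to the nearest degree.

118°

∂h/∂x = (89.3 − 89.7) / (155 − 0) = -0.002581
∂h/∂y = (90.0 − 89.7) / (220 − 0) = +0.001364
Flow direction (−∇h) has components (+0.002581 E, -0.001364 N).
Azimuth = atan2(E, N) = atan2(+0.002581, -0.001364) = 117.9° ≈ 118°.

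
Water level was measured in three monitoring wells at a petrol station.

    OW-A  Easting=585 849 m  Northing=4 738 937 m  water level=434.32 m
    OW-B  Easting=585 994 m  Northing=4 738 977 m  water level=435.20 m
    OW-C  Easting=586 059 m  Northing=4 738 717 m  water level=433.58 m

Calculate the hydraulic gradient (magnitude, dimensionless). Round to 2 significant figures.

0.0083

Taking OW-A as reference: OW-B−OW-A = (145, 40, +0.88); OW-C−OW-A = (210, -220, -0.74).
Solve a·Δx + b·Δy = Δh: det = 145·(-220) − 210·40 = -40300.
∂h/∂x = [(+0.88)·(-220) − (-0.74)·40] / -40300 = +0.004069
∂h/∂y = [145·(-0.74) − 210·(+0.88)] / -40300 = +0.007248
|∇h| = √(0.004069² + 0.007248²) = 0.008312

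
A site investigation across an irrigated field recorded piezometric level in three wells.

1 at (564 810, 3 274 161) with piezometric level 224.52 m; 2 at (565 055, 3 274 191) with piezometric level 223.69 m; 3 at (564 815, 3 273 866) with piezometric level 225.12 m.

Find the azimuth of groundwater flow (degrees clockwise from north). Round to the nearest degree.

Differences from 1: to 2 (Δx, Δy, Δh) = (245, 30, -0.83); to 3 = (5, -295, +0.60).
Determinant of the coordinate differences = 245·(-295) − 5·30 = -72425.
∂h/∂x = [(-0.83)·(-295) − (+0.60)·30] / -72425 = -0.003132
∂h/∂y = [245·(+0.60) − 5·(-0.83)] / -72425 = -0.002087
Flow direction (−∇h) has components (+0.003132 E, +0.002087 N).
Azimuth = atan2(E, N) = atan2(+0.003132, +0.002087) = 56.3° ≈ 056°.

056°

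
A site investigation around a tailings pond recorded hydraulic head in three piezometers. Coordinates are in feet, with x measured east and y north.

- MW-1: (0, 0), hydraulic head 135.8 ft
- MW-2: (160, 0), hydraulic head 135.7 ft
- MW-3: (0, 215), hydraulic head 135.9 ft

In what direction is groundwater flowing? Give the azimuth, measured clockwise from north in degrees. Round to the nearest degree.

127°

∂h/∂x = (135.7 − 135.8) / (160 − 0) = -0.0006250
∂h/∂y = (135.9 − 135.8) / (215 − 0) = +0.0004651
Flow direction (−∇h) has components (+0.0006250 E, -0.0004651 N).
Azimuth = atan2(E, N) = atan2(+0.0006250, -0.0004651) = 126.7° ≈ 127°.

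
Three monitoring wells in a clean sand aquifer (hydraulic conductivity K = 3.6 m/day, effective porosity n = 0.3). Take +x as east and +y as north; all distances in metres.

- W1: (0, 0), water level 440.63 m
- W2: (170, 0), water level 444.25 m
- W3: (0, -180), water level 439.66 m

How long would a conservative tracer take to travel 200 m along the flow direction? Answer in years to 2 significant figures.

2.1 years

∂h/∂x = (444.25 − 440.63) / (170 − 0) = +0.02129
∂h/∂y = (439.66 − 440.63) / (-180 − 0) = +0.005389
|∇h| = √(0.02129² + 0.005389²) = 0.02196
Seepage velocity v = K·i/n = 3.6 × 0.02196 / 0.3 = 0.2635 m/day.
t = 200 / 0.2635 = 759 days = 2.08 years.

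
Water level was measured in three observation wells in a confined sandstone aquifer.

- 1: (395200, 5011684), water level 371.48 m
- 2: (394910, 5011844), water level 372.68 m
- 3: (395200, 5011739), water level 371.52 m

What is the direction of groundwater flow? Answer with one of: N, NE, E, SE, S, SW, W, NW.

E

Taking 1 as reference: 2−1 = (-290, 160, +1.20); 3−1 = (0, 55, +0.04).
Solve a·Δx + b·Δy = Δh: det = (-290)·55 − 0·160 = -15950.
∂h/∂x = [(+1.20)·55 − (+0.04)·160] / -15950 = -0.003737
∂h/∂y = [(-290)·(+0.04) − 0·(+1.20)] / -15950 = +0.0007273
Flow = −∇h = (+0.003737 east, -0.0007273 north), which points east.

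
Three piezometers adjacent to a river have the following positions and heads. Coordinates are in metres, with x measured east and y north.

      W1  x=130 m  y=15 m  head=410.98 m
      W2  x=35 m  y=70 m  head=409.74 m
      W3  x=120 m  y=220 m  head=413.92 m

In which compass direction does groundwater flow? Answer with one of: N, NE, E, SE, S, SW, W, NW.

Taking W1 as reference: W2−W1 = (-95, 55, -1.24); W3−W1 = (-10, 205, +2.94).
Solve a·Δx + b·Δy = Δh: det = (-95)·205 − (-10)·55 = -18925.
∂h/∂x = [(-1.24)·205 − (+2.94)·55] / -18925 = +0.02198
∂h/∂y = [(-95)·(+2.94) − (-10)·(-1.24)] / -18925 = +0.01541
Flow = −∇h = (-0.02198 east, -0.01541 north), which points southwest.

SW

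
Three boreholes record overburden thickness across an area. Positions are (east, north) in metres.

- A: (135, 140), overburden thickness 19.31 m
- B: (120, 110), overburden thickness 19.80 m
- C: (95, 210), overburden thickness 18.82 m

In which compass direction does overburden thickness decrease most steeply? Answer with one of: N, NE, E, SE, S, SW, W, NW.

NE

With d = a·x + b·y + c and A as origin, the differences give:
  (-15)·a + (-30)·b = +0.49
  (-40)·a + 70·b = -0.49
Eliminate b (×70 and ×(-30), subtract): -2250·a = 19.600 → a = ∂d/∂x = -0.008711
Back-substitute: b = ∂d/∂y = -0.01198.
Steepest decrease is along −∇f = (+0.008711 E, +0.01198 N) → northeast.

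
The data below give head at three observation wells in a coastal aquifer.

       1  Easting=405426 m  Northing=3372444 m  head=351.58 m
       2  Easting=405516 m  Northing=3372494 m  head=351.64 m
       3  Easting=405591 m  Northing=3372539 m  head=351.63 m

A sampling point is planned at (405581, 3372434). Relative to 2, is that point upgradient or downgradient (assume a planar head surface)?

upgradient

With h = a·x + b·y + c and 1 as origin, the differences give:
  90·a + 50·b = +0.06
  165·a + 95·b = +0.05
Eliminate b (×95 and ×50, subtract): 300·a = 3.200 → a = ∂h/∂x = +0.01067
Back-substitute: b = ∂h/∂y = -0.01800.
Head at (405581, 3372434) = 351.58 + (+0.01067)·(155) + (-0.01800)·(-10) = 353.41 m.
That is higher than the 351.64 m at 2, so the point is upgradient.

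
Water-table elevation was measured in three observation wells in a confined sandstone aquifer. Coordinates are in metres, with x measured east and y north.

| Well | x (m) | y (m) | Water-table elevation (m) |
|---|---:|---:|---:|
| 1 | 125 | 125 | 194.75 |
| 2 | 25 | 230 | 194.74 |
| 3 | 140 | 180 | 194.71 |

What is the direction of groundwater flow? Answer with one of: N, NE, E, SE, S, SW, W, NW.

Differences from 1: to 2 (Δx, Δy, Δh) = (-100, 105, -0.01); to 3 = (15, 55, -0.04).
Solve a·Δx + b·Δy = Δh: det = (-100)·55 − 15·105 = -7075.
∂h/∂x = [(-0.01)·55 − (-0.04)·105] / -7075 = -0.0005159
∂h/∂y = [(-100)·(-0.04) − 15·(-0.01)] / -7075 = -0.0005866
Flow = −∇h = (+0.0005159 east, +0.0005866 north), which points northeast.

NE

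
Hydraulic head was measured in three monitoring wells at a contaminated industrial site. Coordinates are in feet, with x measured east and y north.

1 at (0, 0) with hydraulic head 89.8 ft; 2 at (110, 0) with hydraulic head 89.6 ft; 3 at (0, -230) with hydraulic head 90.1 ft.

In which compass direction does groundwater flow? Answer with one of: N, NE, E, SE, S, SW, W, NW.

∂h/∂x = (89.6 − 89.8) / (110 − 0) = -0.001818
∂h/∂y = (90.1 − 89.8) / (-230 − 0) = -0.001304
Flow = −∇h = (+0.001818 east, +0.001304 north), which points northeast.

NE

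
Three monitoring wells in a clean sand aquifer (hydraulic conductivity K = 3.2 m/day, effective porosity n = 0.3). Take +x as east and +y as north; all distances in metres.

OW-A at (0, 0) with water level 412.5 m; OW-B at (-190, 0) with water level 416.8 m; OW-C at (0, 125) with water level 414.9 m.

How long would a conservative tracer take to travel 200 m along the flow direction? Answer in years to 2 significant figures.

1.7 years

∂h/∂x = (416.8 − 412.5) / (-190 − 0) = -0.02263
∂h/∂y = (414.9 − 412.5) / (125 − 0) = +0.01920
|∇h| = √(-0.02263² + 0.01920²) = 0.02968
Seepage velocity v = K·i/n = 3.2 × 0.02968 / 0.3 = 0.3166 m/day.
t = 200 / 0.3166 = 631.7 days = 1.73 years.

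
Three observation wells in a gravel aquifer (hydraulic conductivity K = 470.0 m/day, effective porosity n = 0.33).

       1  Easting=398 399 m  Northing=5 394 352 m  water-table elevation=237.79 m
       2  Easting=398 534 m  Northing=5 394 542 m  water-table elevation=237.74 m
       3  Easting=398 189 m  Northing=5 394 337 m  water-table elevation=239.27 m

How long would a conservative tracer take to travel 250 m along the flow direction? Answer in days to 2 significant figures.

20 days

Taking 1 as reference: 2−1 = (135, 190, -0.05); 3−1 = (-210, -15, +1.48).
Determinant of the coordinate differences = 135·(-15) − (-210)·190 = 37875.
∂h/∂x = [(-0.05)·(-15) − (+1.48)·190] / 37875 = -0.007405
∂h/∂y = [135·(+1.48) − (-210)·(-0.05)] / 37875 = +0.004998
|∇h| = √(-0.007405² + 0.004998²) = 0.008934
Seepage velocity v = K·i/n = 470.0 × 0.008934 / 0.33 = 12.72 m/day.
t = 250 / 12.72 = 19.65 days.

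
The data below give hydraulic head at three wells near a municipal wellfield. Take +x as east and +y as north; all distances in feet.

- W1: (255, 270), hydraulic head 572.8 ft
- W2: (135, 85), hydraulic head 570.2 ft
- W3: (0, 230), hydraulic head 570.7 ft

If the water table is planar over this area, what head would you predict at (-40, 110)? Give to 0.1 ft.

Three-point gradient (reference W1): Δ to W2 = (-120, -185, -2.6), Δ to W3 = (-255, -40, -2.1).
∂h/∂x = +0.006714, ∂h/∂y = +0.009699 (det = -42375).
h(-40, 110) = 572.8 + (+0.006714)·(-295) + (+0.009699)·(-160) = 572.8 -1.981 -1.552 = 569.268 ft.

569.3 ft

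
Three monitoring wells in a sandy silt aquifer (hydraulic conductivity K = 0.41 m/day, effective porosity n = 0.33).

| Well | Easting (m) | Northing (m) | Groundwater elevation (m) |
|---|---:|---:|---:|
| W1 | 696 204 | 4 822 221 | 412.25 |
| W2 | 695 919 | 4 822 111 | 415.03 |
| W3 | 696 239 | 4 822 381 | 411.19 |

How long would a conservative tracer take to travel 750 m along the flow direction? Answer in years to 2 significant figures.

Taking W1 as reference: W2−W1 = (-285, -110, +2.78); W3−W1 = (35, 160, -1.06).
Determinant of the coordinate differences = (-285)·160 − 35·(-110) = -41750.
∂h/∂x = [(+2.78)·160 − (-1.06)·(-110)] / -41750 = -0.007861
∂h/∂y = [(-285)·(-1.06) − 35·(+2.78)] / -41750 = -0.004905
|∇h| = √(-0.007861² + -0.004905²) = 0.009266
Seepage velocity v = K·i/n = 0.41 × 0.009266 / 0.33 = 0.01151 m/day.
t = 750 / 0.01151 = 6.516e+04 days = 178 years.

180 years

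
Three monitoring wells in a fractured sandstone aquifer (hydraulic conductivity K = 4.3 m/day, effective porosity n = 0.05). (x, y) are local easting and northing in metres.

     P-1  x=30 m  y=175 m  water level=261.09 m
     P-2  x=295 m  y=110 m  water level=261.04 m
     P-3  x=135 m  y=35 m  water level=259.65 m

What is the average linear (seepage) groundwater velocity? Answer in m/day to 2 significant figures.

1.1 m/day

Differences from P-1: to P-2 (Δx, Δy, Δh) = (265, -65, -0.05); to P-3 = (105, -140, -1.44).
Solve a·Δx + b·Δy = Δh: det = 265·(-140) − 105·(-65) = -30275.
∂h/∂x = [(-0.05)·(-140) − (-1.44)·(-65)] / -30275 = +0.002860
∂h/∂y = [265·(-1.44) − 105·(-0.05)] / -30275 = +0.01243
|∇h| = √(0.002860² + 0.01243²) = 0.01275
Seepage velocity v = K·i/n = 4.3 × 0.01275 / 0.05 = 1.096 m/day.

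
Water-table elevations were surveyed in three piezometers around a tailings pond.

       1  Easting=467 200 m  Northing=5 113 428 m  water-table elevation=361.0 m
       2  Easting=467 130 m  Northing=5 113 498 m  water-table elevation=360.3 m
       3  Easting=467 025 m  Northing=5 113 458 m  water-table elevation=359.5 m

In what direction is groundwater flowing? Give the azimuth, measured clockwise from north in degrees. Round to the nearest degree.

Taking 1 as reference: 2−1 = (-70, 70, -0.7); 3−1 = (-175, 30, -1.5).
Determinant of the coordinate differences = (-70)·30 − (-175)·70 = 10150.
∂h/∂x = [(-0.7)·30 − (-1.5)·70] / 10150 = +0.008276
∂h/∂y = [(-70)·(-1.5) − (-175)·(-0.7)] / 10150 = -0.001724
Flow direction (−∇h) has components (-0.008276 E, +0.001724 N).
Azimuth = atan2(E, N) = atan2(-0.008276, +0.001724) = 281.8° ≈ 282°.

282°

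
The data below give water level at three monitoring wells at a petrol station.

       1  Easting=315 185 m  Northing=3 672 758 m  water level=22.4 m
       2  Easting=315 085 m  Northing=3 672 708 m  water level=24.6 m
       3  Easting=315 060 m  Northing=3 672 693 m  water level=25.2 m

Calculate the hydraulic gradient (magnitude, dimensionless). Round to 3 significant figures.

0.0233

Taking 1 as reference: 2−1 = (-100, -50, +2.2); 3−1 = (-125, -65, +2.8).
Solve a·Δx + b·Δy = Δh: det = (-100)·(-65) − (-125)·(-50) = 250.
∂h/∂x = [(+2.2)·(-65) − (+2.8)·(-50)] / 250 = -0.01200
∂h/∂y = [(-100)·(+2.8) − (-125)·(+2.2)] / 250 = -0.02000
|∇h| = √(-0.01200² + -0.02000²) = 0.02332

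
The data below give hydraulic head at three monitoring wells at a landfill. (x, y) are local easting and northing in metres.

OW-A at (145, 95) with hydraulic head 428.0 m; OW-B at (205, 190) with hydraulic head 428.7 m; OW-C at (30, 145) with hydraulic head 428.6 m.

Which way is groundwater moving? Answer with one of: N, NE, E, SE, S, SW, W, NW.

Taking OW-A as reference: OW-B−OW-A = (60, 95, +0.7); OW-C−OW-A = (-115, 50, +0.6).
Determinant of the coordinate differences = 60·50 − (-115)·95 = 13925.
∂h/∂x = [(+0.7)·50 − (+0.6)·95] / 13925 = -0.001580
∂h/∂y = [60·(+0.6) − (-115)·(+0.7)] / 13925 = +0.008366
Flow = −∇h = (+0.001580 east, -0.008366 north), which points south.

S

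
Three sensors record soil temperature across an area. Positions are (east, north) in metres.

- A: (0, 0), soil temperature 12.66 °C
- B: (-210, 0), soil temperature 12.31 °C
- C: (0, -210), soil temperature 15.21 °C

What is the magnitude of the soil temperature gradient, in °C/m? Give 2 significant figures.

0.012 °C/m

∂T/∂x = (12.31 − 12.66) / (-210 − 0) = +0.001667
∂T/∂y = (15.21 − 12.66) / (-210 − 0) = -0.01214
|∇f| = √(0.001667² + -0.01214²) = 0.01225 °C/m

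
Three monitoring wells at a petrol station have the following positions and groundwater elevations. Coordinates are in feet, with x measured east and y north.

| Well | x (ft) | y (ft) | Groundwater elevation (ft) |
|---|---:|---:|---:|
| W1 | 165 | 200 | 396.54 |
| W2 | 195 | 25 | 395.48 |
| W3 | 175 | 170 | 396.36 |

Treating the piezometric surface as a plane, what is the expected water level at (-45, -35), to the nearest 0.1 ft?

395.0 ft

With h = a·x + b·y + c and W1 as origin, the differences give:
  30·a + (-175)·b = -1.06
  10·a + (-30)·b = -0.18
Eliminate b (×(-30) and ×(-175), subtract): 850·a = 0.300 → a = ∂h/∂x = +0.0003529
Back-substitute: b = ∂h/∂y = +0.006118.
h(-45, -35) = 396.54 + (+0.0003529)·(-210) + (+0.006118)·(-235) = 396.54 -0.074 -1.438 = 395.028 ft.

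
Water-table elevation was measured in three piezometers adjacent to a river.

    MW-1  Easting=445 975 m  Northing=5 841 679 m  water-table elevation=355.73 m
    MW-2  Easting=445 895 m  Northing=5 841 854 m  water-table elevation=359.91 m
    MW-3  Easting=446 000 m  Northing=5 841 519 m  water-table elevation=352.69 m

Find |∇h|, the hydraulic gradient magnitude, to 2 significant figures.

0.023

With h = a·x + b·y + c and MW-1 as origin, the differences give:
  (-80)·a + 175·b = +4.18
  25·a + (-160)·b = -3.04
Eliminate b (×(-160) and ×175, subtract): 8425·a = -136.800 → a = ∂h/∂x = -0.01624
Back-substitute: b = ∂h/∂y = +0.01646.
|∇h| = √(-0.01624² + 0.01646²) = 0.02312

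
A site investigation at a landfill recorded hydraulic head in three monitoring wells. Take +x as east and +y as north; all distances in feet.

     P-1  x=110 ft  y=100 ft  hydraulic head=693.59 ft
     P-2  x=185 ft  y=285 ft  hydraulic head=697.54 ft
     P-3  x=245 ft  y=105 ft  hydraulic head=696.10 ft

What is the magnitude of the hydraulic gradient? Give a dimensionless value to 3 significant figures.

0.0229

Differences from P-1: to P-2 (Δx, Δy, Δh) = (75, 185, +3.95); to P-3 = (135, 5, +2.51).
Determinant of the coordinate differences = 75·5 − 135·185 = -24600.
∂h/∂x = [(+3.95)·5 − (+2.51)·185] / -24600 = +0.01807
∂h/∂y = [75·(+2.51) − 135·(+3.95)] / -24600 = +0.01402
|∇h| = √(0.01807² + 0.01402²) = 0.02287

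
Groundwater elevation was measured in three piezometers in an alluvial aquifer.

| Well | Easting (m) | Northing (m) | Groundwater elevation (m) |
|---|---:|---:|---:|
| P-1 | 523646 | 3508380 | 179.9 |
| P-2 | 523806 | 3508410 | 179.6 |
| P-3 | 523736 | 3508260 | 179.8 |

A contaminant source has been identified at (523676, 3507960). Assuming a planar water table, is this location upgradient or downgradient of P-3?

Differences from P-1: to P-2 (Δx, Δy, Δh) = (160, 30, -0.3); to P-3 = (90, -120, -0.1).
Determinant of the coordinate differences = 160·(-120) − 90·30 = -21900.
∂h/∂x = [(-0.3)·(-120) − (-0.1)·30] / -21900 = -0.001781
∂h/∂y = [160·(-0.1) − 90·(-0.3)] / -21900 = -0.0005023
Head at (523676, 3507960) = 179.9 + (-0.001781)·(30) + (-0.0005023)·(-420) = 180.06 m.
That is higher than the 179.8 m at P-3, so the point is upgradient.

upgradient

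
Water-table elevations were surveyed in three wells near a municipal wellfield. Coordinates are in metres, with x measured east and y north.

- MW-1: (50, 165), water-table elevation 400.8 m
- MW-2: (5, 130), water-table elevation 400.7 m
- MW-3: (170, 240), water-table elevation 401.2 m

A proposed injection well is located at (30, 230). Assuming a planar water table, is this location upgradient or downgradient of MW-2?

downgradient

Three-point gradient (reference MW-1): Δ to MW-2 = (-45, -35, -0.1), Δ to MW-3 = (120, 75, +0.4).
∂h/∂x = +0.007879, ∂h/∂y = -0.007273 (det = 825).
Head at (30, 230) = 400.8 + (+0.007879)·(-20) + (-0.007273)·(65) = 400.17 m.
That is lower than the 400.7 m at MW-2, so the point is downgradient.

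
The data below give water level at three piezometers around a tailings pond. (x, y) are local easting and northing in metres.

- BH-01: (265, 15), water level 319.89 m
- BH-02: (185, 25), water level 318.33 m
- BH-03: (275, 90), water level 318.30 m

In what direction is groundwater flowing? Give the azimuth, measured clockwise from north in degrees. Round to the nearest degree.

With h = a·x + b·y + c and BH-01 as origin, the differences give:
  (-80)·a + 10·b = -1.56
  10·a + 75·b = -1.59
Eliminate b (×75 and ×10, subtract): -6100·a = -101.100 → a = ∂h/∂x = +0.01657
Back-substitute: b = ∂h/∂y = -0.02341.
Flow direction (−∇h) has components (-0.01657 E, +0.02341 N).
Azimuth = atan2(E, N) = atan2(-0.01657, +0.02341) = 324.7° ≈ 325°.

325°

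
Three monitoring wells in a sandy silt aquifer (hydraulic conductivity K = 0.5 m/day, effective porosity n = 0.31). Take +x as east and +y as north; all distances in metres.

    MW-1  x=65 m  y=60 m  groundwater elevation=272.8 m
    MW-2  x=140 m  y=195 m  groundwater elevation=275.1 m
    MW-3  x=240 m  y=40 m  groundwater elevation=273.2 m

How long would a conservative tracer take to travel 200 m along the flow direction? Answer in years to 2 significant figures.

Differences from MW-1: to MW-2 (Δx, Δy, Δh) = (75, 135, +2.3); to MW-3 = (175, -20, +0.4).
Solve a·Δx + b·Δy = Δh: det = 75·(-20) − 175·135 = -25125.
∂h/∂x = [(+2.3)·(-20) − (+0.4)·135] / -25125 = +0.003980
∂h/∂y = [75·(+0.4) − 175·(+2.3)] / -25125 = +0.01483
|∇h| = √(0.003980² + 0.01483²) = 0.01535
Seepage velocity v = K·i/n = 0.5 × 0.01535 / 0.31 = 0.02476 m/day.
t = 200 / 0.02476 = 8078 days = 22.1 years.

22 years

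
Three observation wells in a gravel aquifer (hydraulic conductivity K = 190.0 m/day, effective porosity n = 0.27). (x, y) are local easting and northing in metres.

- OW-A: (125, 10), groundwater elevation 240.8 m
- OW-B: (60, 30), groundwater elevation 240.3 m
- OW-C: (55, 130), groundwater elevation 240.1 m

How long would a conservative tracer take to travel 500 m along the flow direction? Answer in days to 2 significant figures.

96 days

Differences from OW-A: to OW-B (Δx, Δy, Δh) = (-65, 20, -0.5); to OW-C = (-70, 120, -0.7).
Solve a·Δx + b·Δy = Δh: det = (-65)·120 − (-70)·20 = -6400.
∂h/∂x = [(-0.5)·120 − (-0.7)·20] / -6400 = +0.007187
∂h/∂y = [(-65)·(-0.7) − (-70)·(-0.5)] / -6400 = -0.001641
|∇h| = √(0.007187² + -0.001641²) = 0.007372
Seepage velocity v = K·i/n = 190.0 × 0.007372 / 0.27 = 5.188 m/day.
t = 500 / 5.188 = 96.38 days.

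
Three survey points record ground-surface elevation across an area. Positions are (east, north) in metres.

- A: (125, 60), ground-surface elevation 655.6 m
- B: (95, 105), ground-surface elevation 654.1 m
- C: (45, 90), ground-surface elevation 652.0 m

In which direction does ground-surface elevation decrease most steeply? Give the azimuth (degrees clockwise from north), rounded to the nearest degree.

Differences from A: to B (Δx, Δy, Δh) = (-30, 45, -1.5); to C = (-80, 30, -3.6).
Determinant of the coordinate differences = (-30)·30 − (-80)·45 = 2700.
∂z/∂x = [(-1.5)·30 − (-3.6)·45] / 2700 = +0.04333
∂z/∂y = [(-30)·(-3.6) − (-80)·(-1.5)] / 2700 = -0.004444
Steepest decrease is along −∇f: components (-0.04333 E, +0.004444 N).
Azimuth = atan2(-0.04333, +0.004444) = 275.9° ≈ 276°.

276°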